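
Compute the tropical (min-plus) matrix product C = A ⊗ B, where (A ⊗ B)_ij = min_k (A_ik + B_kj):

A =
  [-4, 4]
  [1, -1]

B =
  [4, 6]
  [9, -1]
A ⊗ B =
  [0, 2]
  [5, -2]

Apply the min-plus product entry-by-entry:
  C[0][0] = min over k of (A[0][0] + B[0][0] = -4 + 4 = 0, A[0][1] + B[1][0] = 4 + 9 = 13) = 0 (attained at k = 0)
  C[0][1] = min over k of (A[0][0] + B[0][1] = -4 + 6 = 2, A[0][1] + B[1][1] = 4 + -1 = 3) = 2 (attained at k = 0)
  C[1][0] = min over k of (A[1][0] + B[0][0] = 1 + 4 = 5, A[1][1] + B[1][0] = -1 + 9 = 8) = 5 (attained at k = 0)
  C[1][1] = min over k of (A[1][0] + B[0][1] = 1 + 6 = 7, A[1][1] + B[1][1] = -1 + -1 = -2) = -2 (attained at k = 1)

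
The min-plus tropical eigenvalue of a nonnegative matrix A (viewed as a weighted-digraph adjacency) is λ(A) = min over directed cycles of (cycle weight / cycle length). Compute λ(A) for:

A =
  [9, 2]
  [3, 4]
λ(A) = 5/2

Enumerate directed cycles and compute their means (weight / length). Sample:
  cycle 0 → 0: weight = 9, length = 1, mean = 9/1 ≈ 9.000
  cycle 1 → 1: weight = 4, length = 1, mean = 4/1 ≈ 4.000
  cycle 0 → 1 → 0: weight = 5, length = 2, mean = 5/2 ≈ 2.500
  cycle 1 → 0 → 1: weight = 5, length = 2, mean = 5/2 ≈ 2.500
Minimum mean = 2.500, attained e.g. along the cycle 0 → 1 → 0 with weight 5 and length 2. So λ(A) = 5/2 = 5/2.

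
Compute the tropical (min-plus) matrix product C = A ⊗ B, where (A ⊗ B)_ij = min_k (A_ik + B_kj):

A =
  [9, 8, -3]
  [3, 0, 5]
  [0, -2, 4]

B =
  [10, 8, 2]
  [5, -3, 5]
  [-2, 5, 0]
A ⊗ B =
  [-5, 2, -3]
  [3, -3, 5]
  [2, -5, 2]

Apply the min-plus product entry-by-entry:
  C[0][0] = min over k of (A[0][0] + B[0][0] = 9 + 10 = 19, A[0][1] + B[1][0] = 8 + 5 = 13, A[0][2] + B[2][0] = -3 + -2 = -5) = -5 (attained at k = 2)
  C[0][1] = min over k of (A[0][0] + B[0][1] = 9 + 8 = 17, A[0][1] + B[1][1] = 8 + -3 = 5, A[0][2] + B[2][1] = -3 + 5 = 2) = 2 (attained at k = 2)
  C[0][2] = min over k of (A[0][0] + B[0][2] = 9 + 2 = 11, A[0][1] + B[1][2] = 8 + 5 = 13, A[0][2] + B[2][2] = -3 + 0 = -3) = -3 (attained at k = 2)
  C[1][0] = min over k of (A[1][0] + B[0][0] = 3 + 10 = 13, A[1][1] + B[1][0] = 0 + 5 = 5, A[1][2] + B[2][0] = 5 + -2 = 3) = 3 (attained at k = 2)
  C[1][1] = min over k of (A[1][0] + B[0][1] = 3 + 8 = 11, A[1][1] + B[1][1] = 0 + -3 = -3, A[1][2] + B[2][1] = 5 + 5 = 10) = -3 (attained at k = 1)
  C[1][2] = min over k of (A[1][0] + B[0][2] = 3 + 2 = 5, A[1][1] + B[1][2] = 0 + 5 = 5, A[1][2] + B[2][2] = 5 + 0 = 5) = 5 (attained at k = 0)
  C[2][0] = min over k of (A[2][0] + B[0][0] = 0 + 10 = 10, A[2][1] + B[1][0] = -2 + 5 = 3, A[2][2] + B[2][0] = 4 + -2 = 2) = 2 (attained at k = 2)
  C[2][1] = min over k of (A[2][0] + B[0][1] = 0 + 8 = 8, A[2][1] + B[1][1] = -2 + -3 = -5, A[2][2] + B[2][1] = 4 + 5 = 9) = -5 (attained at k = 1)
  C[2][2] = min over k of (A[2][0] + B[0][2] = 0 + 2 = 2, A[2][1] + B[1][2] = -2 + 5 = 3, A[2][2] + B[2][2] = 4 + 0 = 4) = 2 (attained at k = 0)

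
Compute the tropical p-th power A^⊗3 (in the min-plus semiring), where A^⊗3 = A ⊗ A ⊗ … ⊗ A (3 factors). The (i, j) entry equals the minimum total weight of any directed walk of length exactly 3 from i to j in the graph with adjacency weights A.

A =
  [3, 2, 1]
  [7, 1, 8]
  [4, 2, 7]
A^⊗3 =
  [8, 4, 6]
  [9, 3, 9]
  [9, 4, 8]

Each entry (A^⊗3)_ij equals the minimum over all length-3 walks i = v_0 → v_1 → … → v_3 = j of Σ_t A[v_t][v_{t+1}]. For example, for (i, j) = (0, 2) we minimise over 9 possible intermediate vertex sequences; the minimum is 6, attained along the walk 0 → 2 → 0 → 2.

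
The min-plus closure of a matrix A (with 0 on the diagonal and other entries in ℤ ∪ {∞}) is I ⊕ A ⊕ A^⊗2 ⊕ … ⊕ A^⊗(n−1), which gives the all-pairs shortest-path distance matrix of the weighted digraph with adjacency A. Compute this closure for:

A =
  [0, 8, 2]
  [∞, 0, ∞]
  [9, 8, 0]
Closure =
  [0, 8, 2]
  [∞, 0, ∞]
  [9, 8, 0]

This is the Floyd-Warshall all-pairs shortest-path computation. For each intermediate vertex k = 0, 1, …, 2, update dist[i][j] ← min(dist[i][j], dist[i][k] + dist[k][j]). The final matrix gives, for each (i, j), the minimum total weight of any directed path from i to j (possibly empty when i = j).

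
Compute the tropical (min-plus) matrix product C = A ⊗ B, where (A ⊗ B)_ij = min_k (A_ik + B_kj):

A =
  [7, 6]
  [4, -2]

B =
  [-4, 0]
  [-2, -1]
A ⊗ B =
  [3, 5]
  [-4, -3]

Apply the min-plus product entry-by-entry:
  C[0][0] = min over k of (A[0][0] + B[0][0] = 7 + -4 = 3, A[0][1] + B[1][0] = 6 + -2 = 4) = 3 (attained at k = 0)
  C[0][1] = min over k of (A[0][0] + B[0][1] = 7 + 0 = 7, A[0][1] + B[1][1] = 6 + -1 = 5) = 5 (attained at k = 1)
  C[1][0] = min over k of (A[1][0] + B[0][0] = 4 + -4 = 0, A[1][1] + B[1][0] = -2 + -2 = -4) = -4 (attained at k = 1)
  C[1][1] = min over k of (A[1][0] + B[0][1] = 4 + 0 = 4, A[1][1] + B[1][1] = -2 + -1 = -3) = -3 (attained at k = 1)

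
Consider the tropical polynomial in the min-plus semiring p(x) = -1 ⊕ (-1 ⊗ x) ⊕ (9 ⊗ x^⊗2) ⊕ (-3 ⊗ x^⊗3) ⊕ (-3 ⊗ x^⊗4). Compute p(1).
p(1) = -1

A tropical monomial a ⊗ x^⊗i evaluates to a + i · x. Evaluating each term at x = 1:
  Term 0 contributes -1 + 0 · 1 = -1
  Term 1 contributes -1 + 1 · 1 = 0
  Term 2 contributes 9 + 2 · 1 = 11
  Term 3 contributes -3 + 3 · 1 = 0
  Term 4 contributes -3 + 4 · 1 = 1
p(1) = ⊕ of these = min[-1, 0, 11, 0, 1] = -1.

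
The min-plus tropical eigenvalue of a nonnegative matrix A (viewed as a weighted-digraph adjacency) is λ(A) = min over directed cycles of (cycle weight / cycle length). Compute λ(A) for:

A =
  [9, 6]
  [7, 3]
λ(A) = 3

Enumerate directed cycles and compute their means (weight / length). Sample:
  cycle 0 → 0: weight = 9, length = 1, mean = 9/1 ≈ 9.000
  cycle 1 → 1: weight = 3, length = 1, mean = 3/1 ≈ 3.000
  cycle 0 → 1 → 0: weight = 13, length = 2, mean = 13/2 ≈ 6.500
  cycle 1 → 0 → 1: weight = 13, length = 2, mean = 13/2 ≈ 6.500
Minimum mean = 3.000, attained e.g. along the cycle 1 → 1 with weight 3 and length 1. So λ(A) = 3/1 = 3.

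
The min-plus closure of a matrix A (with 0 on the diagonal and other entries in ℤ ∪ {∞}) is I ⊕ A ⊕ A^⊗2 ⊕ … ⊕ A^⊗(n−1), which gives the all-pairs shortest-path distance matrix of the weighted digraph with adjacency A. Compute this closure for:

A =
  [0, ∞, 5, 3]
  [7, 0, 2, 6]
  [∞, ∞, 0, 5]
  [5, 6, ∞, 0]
Closure =
  [0, 9, 5, 3]
  [7, 0, 2, 6]
  [10, 11, 0, 5]
  [5, 6, 8, 0]

This is the Floyd-Warshall all-pairs shortest-path computation. For each intermediate vertex k = 0, 1, …, 3, update dist[i][j] ← min(dist[i][j], dist[i][k] + dist[k][j]). The final matrix gives, for each (i, j), the minimum total weight of any directed path from i to j (possibly empty when i = j).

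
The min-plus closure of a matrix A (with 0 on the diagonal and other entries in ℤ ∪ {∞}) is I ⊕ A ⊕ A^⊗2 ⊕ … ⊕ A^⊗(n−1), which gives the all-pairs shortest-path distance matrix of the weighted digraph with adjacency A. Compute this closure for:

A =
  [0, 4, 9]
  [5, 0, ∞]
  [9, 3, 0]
Closure =
  [0, 4, 9]
  [5, 0, 14]
  [8, 3, 0]

This is the Floyd-Warshall all-pairs shortest-path computation. For each intermediate vertex k = 0, 1, …, 2, update dist[i][j] ← min(dist[i][j], dist[i][k] + dist[k][j]). The final matrix gives, for each (i, j), the minimum total weight of any directed path from i to j (possibly empty when i = j).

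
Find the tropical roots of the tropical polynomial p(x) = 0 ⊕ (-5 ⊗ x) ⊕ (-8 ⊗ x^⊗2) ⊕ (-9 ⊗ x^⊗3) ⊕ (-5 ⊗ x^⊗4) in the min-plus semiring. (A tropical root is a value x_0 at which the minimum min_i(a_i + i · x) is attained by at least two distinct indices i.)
Roots: {-4, 1, 3, 5}

Each tropical root is a break point of the lower envelope of the lines y = a_i + i · x (there are 5 lines, with slopes 0, 1, ..., 4). Only the lines that attain the minimum somewhere contribute to roots; other lines are dominated. Here the surviving (envelope) indices are i = 4, i = 3, i = 2, i = 1, i = 0.
Intersections between consecutive envelope lines give the roots: for adjacent envelope indices i < j the intersection is x = (a_i − a_j) / (j − i). Reading off the sorted break points: {-4, 1, 3, 5}.
Verification: at each break x_0, at least two indices attain the minimum of min_i(a_i + i · x_0).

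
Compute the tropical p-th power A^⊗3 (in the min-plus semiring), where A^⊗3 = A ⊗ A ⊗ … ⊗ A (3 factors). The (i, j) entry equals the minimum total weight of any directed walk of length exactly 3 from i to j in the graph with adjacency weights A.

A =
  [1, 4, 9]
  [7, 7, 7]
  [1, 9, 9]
A^⊗3 =
  [3, 6, 11]
  [9, 12, 17]
  [3, 6, 11]

Each entry (A^⊗3)_ij equals the minimum over all length-3 walks i = v_0 → v_1 → … → v_3 = j of Σ_t A[v_t][v_{t+1}]. For example, for (i, j) = (0, 2) we minimise over 9 possible intermediate vertex sequences; the minimum is 11, attained along the walk 0 → 0 → 0 → 2.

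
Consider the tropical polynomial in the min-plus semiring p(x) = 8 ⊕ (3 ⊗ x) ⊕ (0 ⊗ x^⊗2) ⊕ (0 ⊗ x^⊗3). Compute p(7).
p(7) = 8

A tropical monomial a ⊗ x^⊗i evaluates to a + i · x. Evaluating each term at x = 7:
  Term 0 contributes 8 + 0 · 7 = 8
  Term 1 contributes 3 + 1 · 7 = 10
  Term 2 contributes 0 + 2 · 7 = 14
  Term 3 contributes 0 + 3 · 7 = 21
p(7) = ⊕ of these = min[8, 10, 14, 21] = 8.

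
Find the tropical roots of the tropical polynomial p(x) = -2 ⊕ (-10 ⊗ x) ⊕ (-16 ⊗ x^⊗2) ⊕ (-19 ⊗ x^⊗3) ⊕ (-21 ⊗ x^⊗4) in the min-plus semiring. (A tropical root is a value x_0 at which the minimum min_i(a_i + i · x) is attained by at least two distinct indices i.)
Roots: {2, 3, 6, 8}

Each tropical root is a break point of the lower envelope of the lines y = a_i + i · x (there are 5 lines, with slopes 0, 1, ..., 4). Only the lines that attain the minimum somewhere contribute to roots; other lines are dominated. Here the surviving (envelope) indices are i = 4, i = 3, i = 2, i = 1, i = 0.
Intersections between consecutive envelope lines give the roots: for adjacent envelope indices i < j the intersection is x = (a_i − a_j) / (j − i). Reading off the sorted break points: {2, 3, 6, 8}.
Verification: at each break x_0, at least two indices attain the minimum of min_i(a_i + i · x_0).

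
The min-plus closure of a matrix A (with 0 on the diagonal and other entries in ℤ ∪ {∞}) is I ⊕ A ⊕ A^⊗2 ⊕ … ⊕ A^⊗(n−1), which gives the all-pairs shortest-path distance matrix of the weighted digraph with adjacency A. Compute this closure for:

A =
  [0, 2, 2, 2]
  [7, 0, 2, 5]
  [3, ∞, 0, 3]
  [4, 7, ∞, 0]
Closure =
  [0, 2, 2, 2]
  [5, 0, 2, 5]
  [3, 5, 0, 3]
  [4, 6, 6, 0]

This is the Floyd-Warshall all-pairs shortest-path computation. For each intermediate vertex k = 0, 1, …, 3, update dist[i][j] ← min(dist[i][j], dist[i][k] + dist[k][j]). The final matrix gives, for each (i, j), the minimum total weight of any directed path from i to j (possibly empty when i = j).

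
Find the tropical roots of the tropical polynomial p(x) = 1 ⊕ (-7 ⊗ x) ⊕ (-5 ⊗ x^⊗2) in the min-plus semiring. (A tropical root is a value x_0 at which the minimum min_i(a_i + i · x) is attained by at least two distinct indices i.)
Roots: {-2, 8}

Each tropical root is a break point of the lower envelope of the lines y = a_i + i · x (there are 3 lines, with slopes 0, 1, ..., 2). Only the lines that attain the minimum somewhere contribute to roots; other lines are dominated. Here the surviving (envelope) indices are i = 2, i = 1, i = 0.
Intersections between consecutive envelope lines give the roots: for adjacent envelope indices i < j the intersection is x = (a_i − a_j) / (j − i). Reading off the sorted break points: {-2, 8}.
Verification: at each break x_0, at least two indices attain the minimum of min_i(a_i + i · x_0).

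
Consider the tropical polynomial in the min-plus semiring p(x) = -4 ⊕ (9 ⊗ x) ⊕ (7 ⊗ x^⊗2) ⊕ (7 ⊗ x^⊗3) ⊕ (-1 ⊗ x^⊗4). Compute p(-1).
p(-1) = -5

A tropical monomial a ⊗ x^⊗i evaluates to a + i · x. Evaluating each term at x = -1:
  Term 0 contributes -4 + 0 · -1 = -4
  Term 1 contributes 9 + 1 · -1 = 8
  Term 2 contributes 7 + 2 · -1 = 5
  Term 3 contributes 7 + 3 · -1 = 4
  Term 4 contributes -1 + 4 · -1 = -5
p(-1) = ⊕ of these = min[-4, 8, 5, 4, -5] = -5.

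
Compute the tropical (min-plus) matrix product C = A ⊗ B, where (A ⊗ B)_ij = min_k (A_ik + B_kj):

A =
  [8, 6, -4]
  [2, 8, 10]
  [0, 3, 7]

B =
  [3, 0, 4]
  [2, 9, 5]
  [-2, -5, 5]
A ⊗ B =
  [-6, -9, 1]
  [5, 2, 6]
  [3, 0, 4]

Apply the min-plus product entry-by-entry:
  C[0][0] = min over k of (A[0][0] + B[0][0] = 8 + 3 = 11, A[0][1] + B[1][0] = 6 + 2 = 8, A[0][2] + B[2][0] = -4 + -2 = -6) = -6 (attained at k = 2)
  C[0][1] = min over k of (A[0][0] + B[0][1] = 8 + 0 = 8, A[0][1] + B[1][1] = 6 + 9 = 15, A[0][2] + B[2][1] = -4 + -5 = -9) = -9 (attained at k = 2)
  C[0][2] = min over k of (A[0][0] + B[0][2] = 8 + 4 = 12, A[0][1] + B[1][2] = 6 + 5 = 11, A[0][2] + B[2][2] = -4 + 5 = 1) = 1 (attained at k = 2)
  C[1][0] = min over k of (A[1][0] + B[0][0] = 2 + 3 = 5, A[1][1] + B[1][0] = 8 + 2 = 10, A[1][2] + B[2][0] = 10 + -2 = 8) = 5 (attained at k = 0)
  C[1][1] = min over k of (A[1][0] + B[0][1] = 2 + 0 = 2, A[1][1] + B[1][1] = 8 + 9 = 17, A[1][2] + B[2][1] = 10 + -5 = 5) = 2 (attained at k = 0)
  C[1][2] = min over k of (A[1][0] + B[0][2] = 2 + 4 = 6, A[1][1] + B[1][2] = 8 + 5 = 13, A[1][2] + B[2][2] = 10 + 5 = 15) = 6 (attained at k = 0)
  C[2][0] = min over k of (A[2][0] + B[0][0] = 0 + 3 = 3, A[2][1] + B[1][0] = 3 + 2 = 5, A[2][2] + B[2][0] = 7 + -2 = 5) = 3 (attained at k = 0)
  C[2][1] = min over k of (A[2][0] + B[0][1] = 0 + 0 = 0, A[2][1] + B[1][1] = 3 + 9 = 12, A[2][2] + B[2][1] = 7 + -5 = 2) = 0 (attained at k = 0)
  C[2][2] = min over k of (A[2][0] + B[0][2] = 0 + 4 = 4, A[2][1] + B[1][2] = 3 + 5 = 8, A[2][2] + B[2][2] = 7 + 5 = 12) = 4 (attained at k = 0)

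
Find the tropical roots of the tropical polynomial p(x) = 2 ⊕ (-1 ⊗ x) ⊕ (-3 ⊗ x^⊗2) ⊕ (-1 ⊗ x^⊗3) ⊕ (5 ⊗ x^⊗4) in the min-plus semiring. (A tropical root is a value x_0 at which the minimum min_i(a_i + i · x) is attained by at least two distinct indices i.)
Roots: {-6, -2, 2, 3}

Each tropical root is a break point of the lower envelope of the lines y = a_i + i · x (there are 5 lines, with slopes 0, 1, ..., 4). Only the lines that attain the minimum somewhere contribute to roots; other lines are dominated. Here the surviving (envelope) indices are i = 4, i = 3, i = 2, i = 1, i = 0.
Intersections between consecutive envelope lines give the roots: for adjacent envelope indices i < j the intersection is x = (a_i − a_j) / (j − i). Reading off the sorted break points: {-6, -2, 2, 3}.
Verification: at each break x_0, at least two indices attain the minimum of min_i(a_i + i · x_0).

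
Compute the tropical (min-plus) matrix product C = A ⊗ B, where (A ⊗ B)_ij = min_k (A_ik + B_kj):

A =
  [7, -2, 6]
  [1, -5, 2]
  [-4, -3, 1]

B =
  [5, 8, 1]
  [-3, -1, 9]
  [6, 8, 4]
A ⊗ B =
  [-5, -3, 7]
  [-8, -6, 2]
  [-6, -4, -3]

Apply the min-plus product entry-by-entry:
  C[0][0] = min over k of (A[0][0] + B[0][0] = 7 + 5 = 12, A[0][1] + B[1][0] = -2 + -3 = -5, A[0][2] + B[2][0] = 6 + 6 = 12) = -5 (attained at k = 1)
  C[0][1] = min over k of (A[0][0] + B[0][1] = 7 + 8 = 15, A[0][1] + B[1][1] = -2 + -1 = -3, A[0][2] + B[2][1] = 6 + 8 = 14) = -3 (attained at k = 1)
  C[0][2] = min over k of (A[0][0] + B[0][2] = 7 + 1 = 8, A[0][1] + B[1][2] = -2 + 9 = 7, A[0][2] + B[2][2] = 6 + 4 = 10) = 7 (attained at k = 1)
  C[1][0] = min over k of (A[1][0] + B[0][0] = 1 + 5 = 6, A[1][1] + B[1][0] = -5 + -3 = -8, A[1][2] + B[2][0] = 2 + 6 = 8) = -8 (attained at k = 1)
  C[1][1] = min over k of (A[1][0] + B[0][1] = 1 + 8 = 9, A[1][1] + B[1][1] = -5 + -1 = -6, A[1][2] + B[2][1] = 2 + 8 = 10) = -6 (attained at k = 1)
  C[1][2] = min over k of (A[1][0] + B[0][2] = 1 + 1 = 2, A[1][1] + B[1][2] = -5 + 9 = 4, A[1][2] + B[2][2] = 2 + 4 = 6) = 2 (attained at k = 0)
  C[2][0] = min over k of (A[2][0] + B[0][0] = -4 + 5 = 1, A[2][1] + B[1][0] = -3 + -3 = -6, A[2][2] + B[2][0] = 1 + 6 = 7) = -6 (attained at k = 1)
  C[2][1] = min over k of (A[2][0] + B[0][1] = -4 + 8 = 4, A[2][1] + B[1][1] = -3 + -1 = -4, A[2][2] + B[2][1] = 1 + 8 = 9) = -4 (attained at k = 1)
  C[2][2] = min over k of (A[2][0] + B[0][2] = -4 + 1 = -3, A[2][1] + B[1][2] = -3 + 9 = 6, A[2][2] + B[2][2] = 1 + 4 = 5) = -3 (attained at k = 0)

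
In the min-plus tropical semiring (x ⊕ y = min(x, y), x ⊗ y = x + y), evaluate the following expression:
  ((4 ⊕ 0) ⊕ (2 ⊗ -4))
((4 ⊕ 0) ⊕ (2 ⊗ -4)) = -2

Expand innermost to outermost. Recall ⊕ takes the minimum of its arguments and ⊗ takes their sum. Working out the expression ((4 ⊕ 0) ⊕ (2 ⊗ -4)) gives -2.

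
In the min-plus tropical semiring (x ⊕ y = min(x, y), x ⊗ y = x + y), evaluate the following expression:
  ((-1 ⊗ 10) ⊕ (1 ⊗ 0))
((-1 ⊗ 10) ⊕ (1 ⊗ 0)) = 1

Expand innermost to outermost. Recall ⊕ takes the minimum of its arguments and ⊗ takes their sum. Working out the expression ((-1 ⊗ 10) ⊕ (1 ⊗ 0)) gives 1.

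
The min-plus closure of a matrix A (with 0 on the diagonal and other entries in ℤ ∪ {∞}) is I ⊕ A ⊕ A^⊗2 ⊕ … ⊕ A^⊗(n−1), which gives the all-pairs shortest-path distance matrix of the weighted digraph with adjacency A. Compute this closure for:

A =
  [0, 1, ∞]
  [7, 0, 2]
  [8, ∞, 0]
Closure =
  [0, 1, 3]
  [7, 0, 2]
  [8, 9, 0]

This is the Floyd-Warshall all-pairs shortest-path computation. For each intermediate vertex k = 0, 1, …, 2, update dist[i][j] ← min(dist[i][j], dist[i][k] + dist[k][j]). The final matrix gives, for each (i, j), the minimum total weight of any directed path from i to j (possibly empty when i = j).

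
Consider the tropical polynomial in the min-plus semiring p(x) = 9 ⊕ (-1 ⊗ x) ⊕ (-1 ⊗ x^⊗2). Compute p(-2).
p(-2) = -5

A tropical monomial a ⊗ x^⊗i evaluates to a + i · x. Evaluating each term at x = -2:
  Term 0 contributes 9 + 0 · -2 = 9
  Term 1 contributes -1 + 1 · -2 = -3
  Term 2 contributes -1 + 2 · -2 = -5
p(-2) = ⊕ of these = min[9, -3, -5] = -5.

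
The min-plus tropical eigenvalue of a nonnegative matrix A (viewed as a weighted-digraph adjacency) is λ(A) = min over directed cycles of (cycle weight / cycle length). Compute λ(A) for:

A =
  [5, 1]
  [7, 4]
λ(A) = 4

Enumerate directed cycles and compute their means (weight / length). Sample:
  cycle 0 → 0: weight = 5, length = 1, mean = 5/1 ≈ 5.000
  cycle 1 → 1: weight = 4, length = 1, mean = 4/1 ≈ 4.000
  cycle 0 → 1 → 0: weight = 8, length = 2, mean = 8/2 ≈ 4.000
  cycle 1 → 0 → 1: weight = 8, length = 2, mean = 8/2 ≈ 4.000
Minimum mean = 4.000, attained e.g. along the cycle 1 → 1 with weight 4 and length 1. So λ(A) = 4/1 = 4.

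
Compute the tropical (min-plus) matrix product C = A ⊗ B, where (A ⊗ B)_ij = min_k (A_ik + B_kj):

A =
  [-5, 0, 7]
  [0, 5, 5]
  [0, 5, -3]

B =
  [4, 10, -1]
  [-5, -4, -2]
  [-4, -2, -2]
A ⊗ B =
  [-5, -4, -6]
  [0, 1, -1]
  [-7, -5, -5]

Apply the min-plus product entry-by-entry:
  C[0][0] = min over k of (A[0][0] + B[0][0] = -5 + 4 = -1, A[0][1] + B[1][0] = 0 + -5 = -5, A[0][2] + B[2][0] = 7 + -4 = 3) = -5 (attained at k = 1)
  C[0][1] = min over k of (A[0][0] + B[0][1] = -5 + 10 = 5, A[0][1] + B[1][1] = 0 + -4 = -4, A[0][2] + B[2][1] = 7 + -2 = 5) = -4 (attained at k = 1)
  C[0][2] = min over k of (A[0][0] + B[0][2] = -5 + -1 = -6, A[0][1] + B[1][2] = 0 + -2 = -2, A[0][2] + B[2][2] = 7 + -2 = 5) = -6 (attained at k = 0)
  C[1][0] = min over k of (A[1][0] + B[0][0] = 0 + 4 = 4, A[1][1] + B[1][0] = 5 + -5 = 0, A[1][2] + B[2][0] = 5 + -4 = 1) = 0 (attained at k = 1)
  C[1][1] = min over k of (A[1][0] + B[0][1] = 0 + 10 = 10, A[1][1] + B[1][1] = 5 + -4 = 1, A[1][2] + B[2][1] = 5 + -2 = 3) = 1 (attained at k = 1)
  C[1][2] = min over k of (A[1][0] + B[0][2] = 0 + -1 = -1, A[1][1] + B[1][2] = 5 + -2 = 3, A[1][2] + B[2][2] = 5 + -2 = 3) = -1 (attained at k = 0)
  C[2][0] = min over k of (A[2][0] + B[0][0] = 0 + 4 = 4, A[2][1] + B[1][0] = 5 + -5 = 0, A[2][2] + B[2][0] = -3 + -4 = -7) = -7 (attained at k = 2)
  C[2][1] = min over k of (A[2][0] + B[0][1] = 0 + 10 = 10, A[2][1] + B[1][1] = 5 + -4 = 1, A[2][2] + B[2][1] = -3 + -2 = -5) = -5 (attained at k = 2)
  C[2][2] = min over k of (A[2][0] + B[0][2] = 0 + -1 = -1, A[2][1] + B[1][2] = 5 + -2 = 3, A[2][2] + B[2][2] = -3 + -2 = -5) = -5 (attained at k = 2)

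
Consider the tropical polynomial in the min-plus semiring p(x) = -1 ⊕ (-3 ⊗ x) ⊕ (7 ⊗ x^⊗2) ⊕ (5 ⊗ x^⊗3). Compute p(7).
p(7) = -1

A tropical monomial a ⊗ x^⊗i evaluates to a + i · x. Evaluating each term at x = 7:
  Term 0 contributes -1 + 0 · 7 = -1
  Term 1 contributes -3 + 1 · 7 = 4
  Term 2 contributes 7 + 2 · 7 = 21
  Term 3 contributes 5 + 3 · 7 = 26
p(7) = ⊕ of these = min[-1, 4, 21, 26] = -1.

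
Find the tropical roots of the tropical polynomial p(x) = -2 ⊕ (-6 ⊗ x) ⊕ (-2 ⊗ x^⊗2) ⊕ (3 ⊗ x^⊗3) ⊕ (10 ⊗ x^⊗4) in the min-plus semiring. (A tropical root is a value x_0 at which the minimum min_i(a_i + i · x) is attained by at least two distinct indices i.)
Roots: {-7, -5, -4, 4}

Each tropical root is a break point of the lower envelope of the lines y = a_i + i · x (there are 5 lines, with slopes 0, 1, ..., 4). Only the lines that attain the minimum somewhere contribute to roots; other lines are dominated. Here the surviving (envelope) indices are i = 4, i = 3, i = 2, i = 1, i = 0.
Intersections between consecutive envelope lines give the roots: for adjacent envelope indices i < j the intersection is x = (a_i − a_j) / (j − i). Reading off the sorted break points: {-7, -5, -4, 4}.
Verification: at each break x_0, at least two indices attain the minimum of min_i(a_i + i · x_0).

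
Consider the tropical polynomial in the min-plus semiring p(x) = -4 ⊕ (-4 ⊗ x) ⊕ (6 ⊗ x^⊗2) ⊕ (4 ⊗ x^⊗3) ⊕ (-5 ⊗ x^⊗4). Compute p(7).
p(7) = -4

A tropical monomial a ⊗ x^⊗i evaluates to a + i · x. Evaluating each term at x = 7:
  Term 0 contributes -4 + 0 · 7 = -4
  Term 1 contributes -4 + 1 · 7 = 3
  Term 2 contributes 6 + 2 · 7 = 20
  Term 3 contributes 4 + 3 · 7 = 25
  Term 4 contributes -5 + 4 · 7 = 23
p(7) = ⊕ of these = min[-4, 3, 20, 25, 23] = -4.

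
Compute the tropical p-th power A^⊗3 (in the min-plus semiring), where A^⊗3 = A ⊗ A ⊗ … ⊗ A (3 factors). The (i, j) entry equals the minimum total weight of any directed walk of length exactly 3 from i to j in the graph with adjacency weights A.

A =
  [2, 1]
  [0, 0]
A^⊗3 =
  [1, 1]
  [0, 0]

Each entry (A^⊗3)_ij equals the minimum over all length-3 walks i = v_0 → v_1 → … → v_3 = j of Σ_t A[v_t][v_{t+1}]. For example, for (i, j) = (0, 1) we minimise over 4 possible intermediate vertex sequences; the minimum is 1, attained along the walk 0 → 1 → 1 → 1.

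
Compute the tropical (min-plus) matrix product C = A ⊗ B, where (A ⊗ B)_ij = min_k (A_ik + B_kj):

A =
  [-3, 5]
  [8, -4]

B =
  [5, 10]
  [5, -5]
A ⊗ B =
  [2, 0]
  [1, -9]

Apply the min-plus product entry-by-entry:
  C[0][0] = min over k of (A[0][0] + B[0][0] = -3 + 5 = 2, A[0][1] + B[1][0] = 5 + 5 = 10) = 2 (attained at k = 0)
  C[0][1] = min over k of (A[0][0] + B[0][1] = -3 + 10 = 7, A[0][1] + B[1][1] = 5 + -5 = 0) = 0 (attained at k = 1)
  C[1][0] = min over k of (A[1][0] + B[0][0] = 8 + 5 = 13, A[1][1] + B[1][0] = -4 + 5 = 1) = 1 (attained at k = 1)
  C[1][1] = min over k of (A[1][0] + B[0][1] = 8 + 10 = 18, A[1][1] + B[1][1] = -4 + -5 = -9) = -9 (attained at k = 1)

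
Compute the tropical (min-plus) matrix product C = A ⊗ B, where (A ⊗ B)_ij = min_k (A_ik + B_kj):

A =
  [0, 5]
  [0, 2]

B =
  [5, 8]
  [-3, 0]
A ⊗ B =
  [2, 5]
  [-1, 2]

Apply the min-plus product entry-by-entry:
  C[0][0] = min over k of (A[0][0] + B[0][0] = 0 + 5 = 5, A[0][1] + B[1][0] = 5 + -3 = 2) = 2 (attained at k = 1)
  C[0][1] = min over k of (A[0][0] + B[0][1] = 0 + 8 = 8, A[0][1] + B[1][1] = 5 + 0 = 5) = 5 (attained at k = 1)
  C[1][0] = min over k of (A[1][0] + B[0][0] = 0 + 5 = 5, A[1][1] + B[1][0] = 2 + -3 = -1) = -1 (attained at k = 1)
  C[1][1] = min over k of (A[1][0] + B[0][1] = 0 + 8 = 8, A[1][1] + B[1][1] = 2 + 0 = 2) = 2 (attained at k = 1)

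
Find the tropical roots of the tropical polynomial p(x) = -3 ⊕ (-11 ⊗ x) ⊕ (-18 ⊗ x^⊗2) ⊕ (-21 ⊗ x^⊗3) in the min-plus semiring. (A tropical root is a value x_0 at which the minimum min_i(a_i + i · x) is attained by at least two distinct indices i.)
Roots: {3, 7, 8}

Each tropical root is a break point of the lower envelope of the lines y = a_i + i · x (there are 4 lines, with slopes 0, 1, ..., 3). Only the lines that attain the minimum somewhere contribute to roots; other lines are dominated. Here the surviving (envelope) indices are i = 3, i = 2, i = 1, i = 0.
Intersections between consecutive envelope lines give the roots: for adjacent envelope indices i < j the intersection is x = (a_i − a_j) / (j − i). Reading off the sorted break points: {3, 7, 8}.
Verification: at each break x_0, at least two indices attain the minimum of min_i(a_i + i · x_0).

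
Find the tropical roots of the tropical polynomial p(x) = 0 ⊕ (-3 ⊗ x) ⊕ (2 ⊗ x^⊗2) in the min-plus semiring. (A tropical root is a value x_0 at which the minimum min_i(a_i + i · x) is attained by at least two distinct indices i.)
Roots: {-5, 3}

Each tropical root is a break point of the lower envelope of the lines y = a_i + i · x (there are 3 lines, with slopes 0, 1, ..., 2). Only the lines that attain the minimum somewhere contribute to roots; other lines are dominated. Here the surviving (envelope) indices are i = 2, i = 1, i = 0.
Intersections between consecutive envelope lines give the roots: for adjacent envelope indices i < j the intersection is x = (a_i − a_j) / (j − i). Reading off the sorted break points: {-5, 3}.
Verification: at each break x_0, at least two indices attain the minimum of min_i(a_i + i · x_0).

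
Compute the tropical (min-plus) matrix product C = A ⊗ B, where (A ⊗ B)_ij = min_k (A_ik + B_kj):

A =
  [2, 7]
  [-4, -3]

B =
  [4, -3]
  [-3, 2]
A ⊗ B =
  [4, -1]
  [-6, -7]

Apply the min-plus product entry-by-entry:
  C[0][0] = min over k of (A[0][0] + B[0][0] = 2 + 4 = 6, A[0][1] + B[1][0] = 7 + -3 = 4) = 4 (attained at k = 1)
  C[0][1] = min over k of (A[0][0] + B[0][1] = 2 + -3 = -1, A[0][1] + B[1][1] = 7 + 2 = 9) = -1 (attained at k = 0)
  C[1][0] = min over k of (A[1][0] + B[0][0] = -4 + 4 = 0, A[1][1] + B[1][0] = -3 + -3 = -6) = -6 (attained at k = 1)
  C[1][1] = min over k of (A[1][0] + B[0][1] = -4 + -3 = -7, A[1][1] + B[1][1] = -3 + 2 = -1) = -7 (attained at k = 0)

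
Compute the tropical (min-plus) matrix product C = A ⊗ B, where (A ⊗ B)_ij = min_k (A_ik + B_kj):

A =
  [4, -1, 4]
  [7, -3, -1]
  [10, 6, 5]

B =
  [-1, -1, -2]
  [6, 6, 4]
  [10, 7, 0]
A ⊗ B =
  [3, 3, 2]
  [3, 3, -1]
  [9, 9, 5]

Apply the min-plus product entry-by-entry:
  C[0][0] = min over k of (A[0][0] + B[0][0] = 4 + -1 = 3, A[0][1] + B[1][0] = -1 + 6 = 5, A[0][2] + B[2][0] = 4 + 10 = 14) = 3 (attained at k = 0)
  C[0][1] = min over k of (A[0][0] + B[0][1] = 4 + -1 = 3, A[0][1] + B[1][1] = -1 + 6 = 5, A[0][2] + B[2][1] = 4 + 7 = 11) = 3 (attained at k = 0)
  C[0][2] = min over k of (A[0][0] + B[0][2] = 4 + -2 = 2, A[0][1] + B[1][2] = -1 + 4 = 3, A[0][2] + B[2][2] = 4 + 0 = 4) = 2 (attained at k = 0)
  C[1][0] = min over k of (A[1][0] + B[0][0] = 7 + -1 = 6, A[1][1] + B[1][0] = -3 + 6 = 3, A[1][2] + B[2][0] = -1 + 10 = 9) = 3 (attained at k = 1)
  C[1][1] = min over k of (A[1][0] + B[0][1] = 7 + -1 = 6, A[1][1] + B[1][1] = -3 + 6 = 3, A[1][2] + B[2][1] = -1 + 7 = 6) = 3 (attained at k = 1)
  C[1][2] = min over k of (A[1][0] + B[0][2] = 7 + -2 = 5, A[1][1] + B[1][2] = -3 + 4 = 1, A[1][2] + B[2][2] = -1 + 0 = -1) = -1 (attained at k = 2)
  C[2][0] = min over k of (A[2][0] + B[0][0] = 10 + -1 = 9, A[2][1] + B[1][0] = 6 + 6 = 12, A[2][2] + B[2][0] = 5 + 10 = 15) = 9 (attained at k = 0)
  C[2][1] = min over k of (A[2][0] + B[0][1] = 10 + -1 = 9, A[2][1] + B[1][1] = 6 + 6 = 12, A[2][2] + B[2][1] = 5 + 7 = 12) = 9 (attained at k = 0)
  C[2][2] = min over k of (A[2][0] + B[0][2] = 10 + -2 = 8, A[2][1] + B[1][2] = 6 + 4 = 10, A[2][2] + B[2][2] = 5 + 0 = 5) = 5 (attained at k = 2)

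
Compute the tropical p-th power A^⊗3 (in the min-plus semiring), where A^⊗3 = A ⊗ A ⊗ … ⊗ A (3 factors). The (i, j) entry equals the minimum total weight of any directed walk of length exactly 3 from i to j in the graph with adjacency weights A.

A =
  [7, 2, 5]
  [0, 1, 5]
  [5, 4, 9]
A^⊗3 =
  [3, 4, 7]
  [2, 3, 6]
  [5, 6, 9]

Each entry (A^⊗3)_ij equals the minimum over all length-3 walks i = v_0 → v_1 → … → v_3 = j of Σ_t A[v_t][v_{t+1}]. For example, for (i, j) = (0, 2) we minimise over 9 possible intermediate vertex sequences; the minimum is 7, attained along the walk 0 → 1 → 0 → 2.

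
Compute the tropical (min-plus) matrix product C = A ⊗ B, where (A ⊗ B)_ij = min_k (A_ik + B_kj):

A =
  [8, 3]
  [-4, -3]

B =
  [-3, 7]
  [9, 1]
A ⊗ B =
  [5, 4]
  [-7, -2]

Apply the min-plus product entry-by-entry:
  C[0][0] = min over k of (A[0][0] + B[0][0] = 8 + -3 = 5, A[0][1] + B[1][0] = 3 + 9 = 12) = 5 (attained at k = 0)
  C[0][1] = min over k of (A[0][0] + B[0][1] = 8 + 7 = 15, A[0][1] + B[1][1] = 3 + 1 = 4) = 4 (attained at k = 1)
  C[1][0] = min over k of (A[1][0] + B[0][0] = -4 + -3 = -7, A[1][1] + B[1][0] = -3 + 9 = 6) = -7 (attained at k = 0)
  C[1][1] = min over k of (A[1][0] + B[0][1] = -4 + 7 = 3, A[1][1] + B[1][1] = -3 + 1 = -2) = -2 (attained at k = 1)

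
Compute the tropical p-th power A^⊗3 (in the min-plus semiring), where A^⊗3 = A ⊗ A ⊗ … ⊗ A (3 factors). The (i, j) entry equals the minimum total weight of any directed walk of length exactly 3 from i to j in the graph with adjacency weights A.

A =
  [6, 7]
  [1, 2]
A^⊗3 =
  [10, 11]
  [5, 6]

Each entry (A^⊗3)_ij equals the minimum over all length-3 walks i = v_0 → v_1 → … → v_3 = j of Σ_t A[v_t][v_{t+1}]. For example, for (i, j) = (0, 1) we minimise over 4 possible intermediate vertex sequences; the minimum is 11, attained along the walk 0 → 1 → 1 → 1.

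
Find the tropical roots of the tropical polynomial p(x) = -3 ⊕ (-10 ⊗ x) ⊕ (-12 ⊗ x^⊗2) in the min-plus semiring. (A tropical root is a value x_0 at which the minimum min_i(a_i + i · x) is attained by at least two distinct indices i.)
Roots: {2, 7}

Each tropical root is a break point of the lower envelope of the lines y = a_i + i · x (there are 3 lines, with slopes 0, 1, ..., 2). Only the lines that attain the minimum somewhere contribute to roots; other lines are dominated. Here the surviving (envelope) indices are i = 2, i = 1, i = 0.
Intersections between consecutive envelope lines give the roots: for adjacent envelope indices i < j the intersection is x = (a_i − a_j) / (j − i). Reading off the sorted break points: {2, 7}.
Verification: at each break x_0, at least two indices attain the minimum of min_i(a_i + i · x_0).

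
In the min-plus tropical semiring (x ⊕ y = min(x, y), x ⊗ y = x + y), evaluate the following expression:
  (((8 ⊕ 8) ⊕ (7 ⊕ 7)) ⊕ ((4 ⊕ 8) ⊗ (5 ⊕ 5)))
(((8 ⊕ 8) ⊕ (7 ⊕ 7)) ⊕ ((4 ⊕ 8) ⊗ (5 ⊕ 5))) = 7

Expand innermost to outermost. Recall ⊕ takes the minimum of its arguments and ⊗ takes their sum. Working out the expression (((8 ⊕ 8) ⊕ (7 ⊕ 7)) ⊕ ((4 ⊕ 8) ⊗ (5 ⊕ 5))) gives 7.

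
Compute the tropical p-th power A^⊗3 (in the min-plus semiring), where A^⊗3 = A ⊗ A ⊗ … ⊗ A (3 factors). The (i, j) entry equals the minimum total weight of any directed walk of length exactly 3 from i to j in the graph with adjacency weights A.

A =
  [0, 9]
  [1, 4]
A^⊗3 =
  [0, 9]
  [1, 10]

Each entry (A^⊗3)_ij equals the minimum over all length-3 walks i = v_0 → v_1 → … → v_3 = j of Σ_t A[v_t][v_{t+1}]. For example, for (i, j) = (0, 1) we minimise over 4 possible intermediate vertex sequences; the minimum is 9, attained along the walk 0 → 0 → 0 → 1.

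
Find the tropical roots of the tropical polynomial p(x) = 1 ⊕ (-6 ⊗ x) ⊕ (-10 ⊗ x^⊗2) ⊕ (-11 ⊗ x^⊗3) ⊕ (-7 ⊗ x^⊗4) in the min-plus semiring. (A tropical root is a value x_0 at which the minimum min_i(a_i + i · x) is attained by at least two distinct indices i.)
Roots: {-4, 1, 4, 7}

Each tropical root is a break point of the lower envelope of the lines y = a_i + i · x (there are 5 lines, with slopes 0, 1, ..., 4). Only the lines that attain the minimum somewhere contribute to roots; other lines are dominated. Here the surviving (envelope) indices are i = 4, i = 3, i = 2, i = 1, i = 0.
Intersections between consecutive envelope lines give the roots: for adjacent envelope indices i < j the intersection is x = (a_i − a_j) / (j − i). Reading off the sorted break points: {-4, 1, 4, 7}.
Verification: at each break x_0, at least two indices attain the minimum of min_i(a_i + i · x_0).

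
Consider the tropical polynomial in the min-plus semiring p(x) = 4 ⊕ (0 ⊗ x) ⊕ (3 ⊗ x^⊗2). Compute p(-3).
p(-3) = -3

A tropical monomial a ⊗ x^⊗i evaluates to a + i · x. Evaluating each term at x = -3:
  Term 0 contributes 4 + 0 · -3 = 4
  Term 1 contributes 0 + 1 · -3 = -3
  Term 2 contributes 3 + 2 · -3 = -3
p(-3) = ⊕ of these = min[4, -3, -3] = -3.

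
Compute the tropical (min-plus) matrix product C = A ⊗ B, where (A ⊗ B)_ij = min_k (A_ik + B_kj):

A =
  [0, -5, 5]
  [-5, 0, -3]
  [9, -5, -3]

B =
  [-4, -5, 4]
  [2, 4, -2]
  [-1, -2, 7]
A ⊗ B =
  [-4, -5, -7]
  [-9, -10, -2]
  [-4, -5, -7]

Apply the min-plus product entry-by-entry:
  C[0][0] = min over k of (A[0][0] + B[0][0] = 0 + -4 = -4, A[0][1] + B[1][0] = -5 + 2 = -3, A[0][2] + B[2][0] = 5 + -1 = 4) = -4 (attained at k = 0)
  C[0][1] = min over k of (A[0][0] + B[0][1] = 0 + -5 = -5, A[0][1] + B[1][1] = -5 + 4 = -1, A[0][2] + B[2][1] = 5 + -2 = 3) = -5 (attained at k = 0)
  C[0][2] = min over k of (A[0][0] + B[0][2] = 0 + 4 = 4, A[0][1] + B[1][2] = -5 + -2 = -7, A[0][2] + B[2][2] = 5 + 7 = 12) = -7 (attained at k = 1)
  C[1][0] = min over k of (A[1][0] + B[0][0] = -5 + -4 = -9, A[1][1] + B[1][0] = 0 + 2 = 2, A[1][2] + B[2][0] = -3 + -1 = -4) = -9 (attained at k = 0)
  C[1][1] = min over k of (A[1][0] + B[0][1] = -5 + -5 = -10, A[1][1] + B[1][1] = 0 + 4 = 4, A[1][2] + B[2][1] = -3 + -2 = -5) = -10 (attained at k = 0)
  C[1][2] = min over k of (A[1][0] + B[0][2] = -5 + 4 = -1, A[1][1] + B[1][2] = 0 + -2 = -2, A[1][2] + B[2][2] = -3 + 7 = 4) = -2 (attained at k = 1)
  C[2][0] = min over k of (A[2][0] + B[0][0] = 9 + -4 = 5, A[2][1] + B[1][0] = -5 + 2 = -3, A[2][2] + B[2][0] = -3 + -1 = -4) = -4 (attained at k = 2)
  C[2][1] = min over k of (A[2][0] + B[0][1] = 9 + -5 = 4, A[2][1] + B[1][1] = -5 + 4 = -1, A[2][2] + B[2][1] = -3 + -2 = -5) = -5 (attained at k = 2)
  C[2][2] = min over k of (A[2][0] + B[0][2] = 9 + 4 = 13, A[2][1] + B[1][2] = -5 + -2 = -7, A[2][2] + B[2][2] = -3 + 7 = 4) = -7 (attained at k = 1)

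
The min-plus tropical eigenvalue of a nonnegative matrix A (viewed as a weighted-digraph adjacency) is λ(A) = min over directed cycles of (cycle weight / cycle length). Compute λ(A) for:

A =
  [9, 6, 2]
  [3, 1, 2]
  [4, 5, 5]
λ(A) = 1

Enumerate directed cycles and compute their means (weight / length). Sample:
  cycle 0 → 0: weight = 9, length = 1, mean = 9/1 ≈ 9.000
  cycle 1 → 1: weight = 1, length = 1, mean = 1/1 ≈ 1.000
  cycle 2 → 2: weight = 5, length = 1, mean = 5/1 ≈ 5.000
  cycle 0 → 1 → 0: weight = 9, length = 2, mean = 9/2 ≈ 4.500
  cycle 0 → 2 → 0: weight = 6, length = 2, mean = 6/2 ≈ 3.000
  cycle 1 → 0 → 1: weight = 9, length = 2, mean = 9/2 ≈ 4.500
Minimum mean = 1.000, attained e.g. along the cycle 1 → 1 with weight 1 and length 1. So λ(A) = 1/1 = 1.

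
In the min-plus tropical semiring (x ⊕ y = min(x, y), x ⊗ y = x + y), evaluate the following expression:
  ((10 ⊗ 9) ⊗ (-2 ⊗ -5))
((10 ⊗ 9) ⊗ (-2 ⊗ -5)) = 12

Expand innermost to outermost. Recall ⊕ takes the minimum of its arguments and ⊗ takes their sum. Working out the expression ((10 ⊗ 9) ⊗ (-2 ⊗ -5)) gives 12.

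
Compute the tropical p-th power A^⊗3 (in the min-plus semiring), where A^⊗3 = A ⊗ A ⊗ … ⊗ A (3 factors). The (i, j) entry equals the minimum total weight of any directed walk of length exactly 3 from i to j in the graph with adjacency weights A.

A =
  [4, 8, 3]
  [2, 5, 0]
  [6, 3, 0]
A^⊗3 =
  [8, 6, 3]
  [5, 3, 0]
  [5, 3, 0]

Each entry (A^⊗3)_ij equals the minimum over all length-3 walks i = v_0 → v_1 → … → v_3 = j of Σ_t A[v_t][v_{t+1}]. For example, for (i, j) = (0, 2) we minimise over 9 possible intermediate vertex sequences; the minimum is 3, attained along the walk 0 → 2 → 2 → 2.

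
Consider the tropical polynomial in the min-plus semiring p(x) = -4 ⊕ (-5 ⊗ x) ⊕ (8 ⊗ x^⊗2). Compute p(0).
p(0) = -5

A tropical monomial a ⊗ x^⊗i evaluates to a + i · x. Evaluating each term at x = 0:
  Term 0 contributes -4 + 0 · 0 = -4
  Term 1 contributes -5 + 1 · 0 = -5
  Term 2 contributes 8 + 2 · 0 = 8
p(0) = ⊕ of these = min[-4, -5, 8] = -5.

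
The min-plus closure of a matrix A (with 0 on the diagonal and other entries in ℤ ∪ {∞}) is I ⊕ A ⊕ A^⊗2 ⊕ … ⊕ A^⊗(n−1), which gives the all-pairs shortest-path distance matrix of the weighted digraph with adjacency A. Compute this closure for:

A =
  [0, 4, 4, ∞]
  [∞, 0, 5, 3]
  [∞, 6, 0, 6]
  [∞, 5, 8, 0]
Closure =
  [0, 4, 4, 7]
  [∞, 0, 5, 3]
  [∞, 6, 0, 6]
  [∞, 5, 8, 0]

This is the Floyd-Warshall all-pairs shortest-path computation. For each intermediate vertex k = 0, 1, …, 3, update dist[i][j] ← min(dist[i][j], dist[i][k] + dist[k][j]). The final matrix gives, for each (i, j), the minimum total weight of any directed path from i to j (possibly empty when i = j).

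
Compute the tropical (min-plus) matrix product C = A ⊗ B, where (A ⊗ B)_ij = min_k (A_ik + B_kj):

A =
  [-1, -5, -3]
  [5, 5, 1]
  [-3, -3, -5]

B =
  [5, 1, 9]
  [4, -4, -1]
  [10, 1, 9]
A ⊗ B =
  [-1, -9, -6]
  [9, 1, 4]
  [1, -7, -4]

Apply the min-plus product entry-by-entry:
  C[0][0] = min over k of (A[0][0] + B[0][0] = -1 + 5 = 4, A[0][1] + B[1][0] = -5 + 4 = -1, A[0][2] + B[2][0] = -3 + 10 = 7) = -1 (attained at k = 1)
  C[0][1] = min over k of (A[0][0] + B[0][1] = -1 + 1 = 0, A[0][1] + B[1][1] = -5 + -4 = -9, A[0][2] + B[2][1] = -3 + 1 = -2) = -9 (attained at k = 1)
  C[0][2] = min over k of (A[0][0] + B[0][2] = -1 + 9 = 8, A[0][1] + B[1][2] = -5 + -1 = -6, A[0][2] + B[2][2] = -3 + 9 = 6) = -6 (attained at k = 1)
  C[1][0] = min over k of (A[1][0] + B[0][0] = 5 + 5 = 10, A[1][1] + B[1][0] = 5 + 4 = 9, A[1][2] + B[2][0] = 1 + 10 = 11) = 9 (attained at k = 1)
  C[1][1] = min over k of (A[1][0] + B[0][1] = 5 + 1 = 6, A[1][1] + B[1][1] = 5 + -4 = 1, A[1][2] + B[2][1] = 1 + 1 = 2) = 1 (attained at k = 1)
  C[1][2] = min over k of (A[1][0] + B[0][2] = 5 + 9 = 14, A[1][1] + B[1][2] = 5 + -1 = 4, A[1][2] + B[2][2] = 1 + 9 = 10) = 4 (attained at k = 1)
  C[2][0] = min over k of (A[2][0] + B[0][0] = -3 + 5 = 2, A[2][1] + B[1][0] = -3 + 4 = 1, A[2][2] + B[2][0] = -5 + 10 = 5) = 1 (attained at k = 1)
  C[2][1] = min over k of (A[2][0] + B[0][1] = -3 + 1 = -2, A[2][1] + B[1][1] = -3 + -4 = -7, A[2][2] + B[2][1] = -5 + 1 = -4) = -7 (attained at k = 1)
  C[2][2] = min over k of (A[2][0] + B[0][2] = -3 + 9 = 6, A[2][1] + B[1][2] = -3 + -1 = -4, A[2][2] + B[2][2] = -5 + 9 = 4) = -4 (attained at k = 1)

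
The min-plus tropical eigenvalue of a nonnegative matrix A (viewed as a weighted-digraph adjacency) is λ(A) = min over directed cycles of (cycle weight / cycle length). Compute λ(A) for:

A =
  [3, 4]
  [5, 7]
λ(A) = 3

Enumerate directed cycles and compute their means (weight / length). Sample:
  cycle 0 → 0: weight = 3, length = 1, mean = 3/1 ≈ 3.000
  cycle 1 → 1: weight = 7, length = 1, mean = 7/1 ≈ 7.000
  cycle 0 → 1 → 0: weight = 9, length = 2, mean = 9/2 ≈ 4.500
  cycle 1 → 0 → 1: weight = 9, length = 2, mean = 9/2 ≈ 4.500
Minimum mean = 3.000, attained e.g. along the cycle 0 → 0 with weight 3 and length 1. So λ(A) = 3/1 = 3.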